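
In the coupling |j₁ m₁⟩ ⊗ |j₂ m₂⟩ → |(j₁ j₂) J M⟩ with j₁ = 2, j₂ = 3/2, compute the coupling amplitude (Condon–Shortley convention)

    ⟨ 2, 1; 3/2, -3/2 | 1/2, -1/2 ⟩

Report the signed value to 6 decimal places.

triangle: 3!*1!*0!/5! = 6/120
(j±m)!: 3!*1!*0!*3!*0!*1! = 36
prefactor² = (2J+1)*Δ*N² = 18/5
  k=0: +1/(0!*3!*1!*0!*0!*0!) = 1/6
Σ = 1/6  ⇒  CG² = 18/5*1/6² = 1/10
CG = +√(1/10) = +0.316228

+0.316228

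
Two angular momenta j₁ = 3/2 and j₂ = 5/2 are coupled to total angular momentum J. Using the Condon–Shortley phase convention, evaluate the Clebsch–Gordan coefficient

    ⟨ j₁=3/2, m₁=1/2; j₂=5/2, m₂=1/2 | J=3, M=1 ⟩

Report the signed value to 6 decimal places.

j₁+j₂−J=1  J+j₁−j₂=2  J−j₁+j₂=4  j₁+j₂+J+1=8
(j₁±m₁, j₂±m₂, J±M) = (2,1,3,2,4,2)
P² = 48/5
sum k=0..1:
  [0] +1/6 = 1/6
  [1] −1/8 = -1/8
S = 1/24
C² = P²·S² = 1/60 ; C = +0.129099

+√(1/60) ≈ +0.129099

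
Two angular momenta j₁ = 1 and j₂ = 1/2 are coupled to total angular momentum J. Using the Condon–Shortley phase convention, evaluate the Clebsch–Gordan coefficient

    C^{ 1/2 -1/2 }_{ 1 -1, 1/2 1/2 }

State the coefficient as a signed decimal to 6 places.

j₁+j₂−J=1  J+j₁−j₂=1  J−j₁+j₂=0  j₁+j₂+J+1=3
(j₁±m₁, j₂±m₂, J±M) = (0,2,1,0,0,1)
P² = 2/3
sum k=1..1:
  [1] −1/1 = -1
S = -1
C² = P²·S² = 2/3 ; C = -0.816497

-0.816497  (= −√(2/3))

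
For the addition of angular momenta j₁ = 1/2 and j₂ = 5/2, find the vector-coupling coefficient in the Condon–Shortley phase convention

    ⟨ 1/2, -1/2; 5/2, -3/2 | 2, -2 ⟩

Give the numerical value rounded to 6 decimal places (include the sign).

triangle: 1!*0!*4!/6! = 24/720
(j±m)!: 0!*1!*1!*4!*0!*4! = 576
prefactor² = (2J+1)*Δ*N² = 96
  k=1: −1/(1!*0!*0!*0!*0!*4!) = -1/24
Σ = -1/24  ⇒  CG² = 96*(-1/24)² = 1/6
CG = −√(1/6) = -0.408248

-0.408248  (= −√(1/6))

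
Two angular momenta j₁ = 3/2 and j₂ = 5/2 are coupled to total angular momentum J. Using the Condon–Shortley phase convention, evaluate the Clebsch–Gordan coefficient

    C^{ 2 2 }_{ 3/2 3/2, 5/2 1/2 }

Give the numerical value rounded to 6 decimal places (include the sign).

√[5·2!1!3!/7! · 3!0!3!2!4!0!] = √(144/7)
  +(−1)^0/∏(0,2,0,3,1,0)! = 1/12  (running 1/12)
⟨..|..⟩ = √(144/7)·(1/12) = +0.377964

+0.377964  (= +√(1/7))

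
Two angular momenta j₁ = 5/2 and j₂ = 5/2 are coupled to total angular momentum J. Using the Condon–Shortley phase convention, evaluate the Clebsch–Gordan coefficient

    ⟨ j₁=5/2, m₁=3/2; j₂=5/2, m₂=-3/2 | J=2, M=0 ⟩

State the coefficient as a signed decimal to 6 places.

j₁+j₂−J=3  J+j₁−j₂=2  J−j₁+j₂=2  j₁+j₂+J+1=8
(j₁±m₁, j₂±m₂, J±M) = (4,1,1,4,2,2)
P² = 48/7
sum k=0..1:
  [0] +1/6 = 1/6
  [1] −1/8 = -1/8
S = 1/24
C² = P²·S² = 1/84 ; C = +0.109109

+0.109109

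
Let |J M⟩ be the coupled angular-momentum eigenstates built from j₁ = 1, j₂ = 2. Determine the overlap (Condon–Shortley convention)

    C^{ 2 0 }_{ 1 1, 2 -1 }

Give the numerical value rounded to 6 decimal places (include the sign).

√[5·1!1!3!/6! · 2!0!1!3!2!2!] = √(2)
  +(−1)^0/∏(0,1,0,1,1,2)! = 1/2  (running 1/2)
⟨..|..⟩ = √(2)·(1/2) = +0.707107

+0.707107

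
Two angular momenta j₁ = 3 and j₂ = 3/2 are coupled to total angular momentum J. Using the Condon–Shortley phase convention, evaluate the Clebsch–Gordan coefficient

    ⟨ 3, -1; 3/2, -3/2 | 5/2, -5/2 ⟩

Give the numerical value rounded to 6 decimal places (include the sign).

+0.327327

√[6·2!4!1!/8! · 2!4!0!3!0!5!] = √(1728/7)
  +(−1)^0/∏(0,2,4,0,0,1)! = 1/48  (running 1/48)
⟨..|..⟩ = √(1728/7)·(1/48) = +0.327327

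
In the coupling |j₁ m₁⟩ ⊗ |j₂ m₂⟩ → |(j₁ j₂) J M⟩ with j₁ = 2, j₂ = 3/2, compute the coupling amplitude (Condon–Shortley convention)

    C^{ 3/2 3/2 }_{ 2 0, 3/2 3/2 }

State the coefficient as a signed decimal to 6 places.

j₁+j₂−J=2  J+j₁−j₂=2  J−j₁+j₂=1  j₁+j₂+J+1=6
(j₁±m₁, j₂±m₂, J±M) = (2,2,3,0,3,0)
P² = 16/5
sum k=2..2:
  [2] +1/4 = 1/4
S = 1/4
C² = P²·S² = 1/5 ; C = +0.447214

+√(1/5) = +0.447214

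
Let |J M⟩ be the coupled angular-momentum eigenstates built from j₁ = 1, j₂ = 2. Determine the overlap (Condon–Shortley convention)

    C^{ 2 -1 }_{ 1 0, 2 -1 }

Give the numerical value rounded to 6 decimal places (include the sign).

j₁+j₂−J=1  J+j₁−j₂=1  J−j₁+j₂=3  j₁+j₂+J+1=6
(j₁±m₁, j₂±m₂, J±M) = (1,1,1,3,1,3)
P² = 3/2
sum k=0..1:
  [0] +1/2 = 1/2
  [1] −1/6 = -1/6
S = 1/3
C² = P²·S² = 1/6 ; C = +0.408248

+0.408248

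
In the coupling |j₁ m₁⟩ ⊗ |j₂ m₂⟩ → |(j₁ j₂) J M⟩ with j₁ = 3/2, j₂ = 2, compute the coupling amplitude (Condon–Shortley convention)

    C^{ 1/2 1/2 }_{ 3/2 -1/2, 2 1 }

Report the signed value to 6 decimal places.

√[2·3!0!1!/5! · 1!2!3!1!1!0!] = √(6/5)
  +(−1)^2/∏(2,1,0,1,0,0)! = 1/2  (running 1/2)
⟨..|..⟩ = √(6/5)·(1/2) = +0.547723

+0.547723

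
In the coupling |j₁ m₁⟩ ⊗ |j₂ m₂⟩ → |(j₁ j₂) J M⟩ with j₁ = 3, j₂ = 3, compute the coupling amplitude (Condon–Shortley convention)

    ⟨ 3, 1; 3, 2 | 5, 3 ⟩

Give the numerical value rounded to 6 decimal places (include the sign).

-0.408248

j₁+j₂−J=1  J+j₁−j₂=5  J−j₁+j₂=5  j₁+j₂+J+1=12
(j₁±m₁, j₂±m₂, J±M) = (4,2,5,1,8,2)
P² = 153600
sum k=0..1:
  [0] +1/1440 = 1/1440
  [1] −1/576 = -1/576
S = -1/960
C² = P²·S² = 1/6 ; C = -0.408248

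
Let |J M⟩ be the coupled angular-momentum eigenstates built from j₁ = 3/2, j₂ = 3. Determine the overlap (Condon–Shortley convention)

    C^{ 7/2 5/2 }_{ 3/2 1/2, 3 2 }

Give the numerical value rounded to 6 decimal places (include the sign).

-0.377964  (= −√(1/7))

triangle: 1!*2!*5!/9! = 240/362880
(j±m)!: 2!*1!*5!*1!*6!*1! = 172800
prefactor² = (2J+1)*Δ*N² = 6400/7
  k=0: +1/(0!*1!*1!*5!*1!*0!) = 1/120
  k=1: −1/(1!*0!*0!*4!*2!*1!) = -1/48
Σ = -1/80  ⇒  CG² = 6400/7*(-1/80)² = 1/7
CG = −√(1/7) = -0.377964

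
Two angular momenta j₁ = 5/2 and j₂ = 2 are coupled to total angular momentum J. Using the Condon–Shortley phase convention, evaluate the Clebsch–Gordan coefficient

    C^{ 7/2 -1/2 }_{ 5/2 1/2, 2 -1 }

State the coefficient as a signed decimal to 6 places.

j₁+j₂−J=1  J+j₁−j₂=4  J−j₁+j₂=3  j₁+j₂+J+1=9
(j₁±m₁, j₂±m₂, J±M) = (3,2,1,3,3,4)
P² = 1152/35
sum k=0..1:
  [0] +1/8 = 1/8
  [1] −1/36 = -1/36
S = 7/72
C² = P²·S² = 14/45 ; C = +0.557773

+√(14/45) = +0.557773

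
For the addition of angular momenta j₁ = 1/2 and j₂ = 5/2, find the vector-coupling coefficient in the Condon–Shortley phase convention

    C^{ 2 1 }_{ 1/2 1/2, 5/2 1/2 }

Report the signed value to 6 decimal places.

+√(1/3) = +0.577350

triangle: 1!·0!·4!/6! = 24/720
(j±m)!: 1!·0!·3!·2!·3!·1! = 72
prefactor² = (2J+1)·Δ·N² = 12
  k=0: +1/(0!·1!·0!·3!·0!·1!) = 1/6
Σ = 1/6  ⇒  CG² = 12·1/6² = 1/3
CG = +√(1/3) = +0.577350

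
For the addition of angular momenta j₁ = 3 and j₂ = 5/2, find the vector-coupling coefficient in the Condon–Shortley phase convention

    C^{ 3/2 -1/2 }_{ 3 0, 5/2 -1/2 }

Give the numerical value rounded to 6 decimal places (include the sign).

j₁+j₂−J=4  J+j₁−j₂=2  J−j₁+j₂=1  j₁+j₂+J+1=8
(j₁±m₁, j₂±m₂, J±M) = (3,3,2,3,1,2)
P² = 144/35
sum k=1..2:
  [1] −1/12 = -1/12
  [2] +1/4 = 1/4
S = 1/6
C² = P²·S² = 4/35 ; C = +0.338062

+0.338062  (= +√(4/35))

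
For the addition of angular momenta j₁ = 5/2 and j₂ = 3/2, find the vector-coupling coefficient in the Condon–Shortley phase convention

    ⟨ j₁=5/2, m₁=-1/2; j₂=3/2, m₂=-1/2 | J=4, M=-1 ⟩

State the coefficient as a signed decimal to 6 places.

j₁+j₂−J=0  J+j₁−j₂=5  J−j₁+j₂=3  j₁+j₂+J+1=9
(j₁±m₁, j₂±m₂, J±M) = (2,3,1,2,3,5)
P² = 2160/7
sum k=0..0:
  [0] +1/24 = 1/24
S = 1/24
C² = P²·S² = 15/28 ; C = +0.731925

+0.731925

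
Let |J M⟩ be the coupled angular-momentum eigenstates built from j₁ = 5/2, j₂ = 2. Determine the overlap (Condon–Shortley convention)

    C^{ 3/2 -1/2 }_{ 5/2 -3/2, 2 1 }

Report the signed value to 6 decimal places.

+√(2/105) ≈ +0.138013

triangle: 3!×2!×1!/7! = 12/5040
(j±m)!: 1!×4!×3!×1!×1!×2! = 288
prefactor² = (2J+1)×Δ×N² = 96/35
  k=2: +1/(2!×1!×2!×1!×0!×0!) = 1/4
  k=3: −1/(3!×0!×1!×0!×1!×1!) = -1/6
Σ = 1/12  ⇒  CG² = 96/35×1/12² = 2/105
CG = +√(2/105) = +0.138013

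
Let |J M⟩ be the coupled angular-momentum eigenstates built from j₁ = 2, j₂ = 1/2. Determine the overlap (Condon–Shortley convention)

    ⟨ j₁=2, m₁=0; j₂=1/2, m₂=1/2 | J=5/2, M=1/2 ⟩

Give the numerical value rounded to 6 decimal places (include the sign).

+√(3/5) = +0.774597

triangle: 0!*4!*1!/6! = 24/720
(j±m)!: 2!*2!*1!*0!*3!*2! = 48
prefactor² = (2J+1)*Δ*N² = 48/5
  k=0: +1/(0!*0!*2!*1!*2!*0!) = 1/4
Σ = 1/4  ⇒  CG² = 48/5*1/4² = 3/5
CG = +√(3/5) = +0.774597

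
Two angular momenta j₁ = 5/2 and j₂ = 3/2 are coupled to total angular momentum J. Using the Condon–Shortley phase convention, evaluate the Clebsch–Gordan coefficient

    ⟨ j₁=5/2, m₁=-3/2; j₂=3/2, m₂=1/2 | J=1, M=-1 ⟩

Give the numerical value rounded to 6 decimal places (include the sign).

triangle: 3!·2!·0!/6! = 12/720
(j±m)!: 1!·4!·2!·1!·0!·2! = 96
prefactor² = (2J+1)·Δ·N² = 24/5
  k=2: +1/(2!·1!·2!·0!·0!·0!) = 1/4
Σ = 1/4  ⇒  CG² = 24/5·1/4² = 3/10
CG = +√(3/10) = +0.547723

+0.547723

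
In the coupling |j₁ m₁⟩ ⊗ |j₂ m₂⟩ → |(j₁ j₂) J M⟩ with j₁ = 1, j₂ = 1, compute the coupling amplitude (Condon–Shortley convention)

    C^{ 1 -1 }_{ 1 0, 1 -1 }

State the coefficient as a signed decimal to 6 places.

+√(1/2) = +0.707107

j₁+j₂−J=1  J+j₁−j₂=1  J−j₁+j₂=1  j₁+j₂+J+1=4
(j₁±m₁, j₂±m₂, J±M) = (1,1,0,2,0,2)
P² = 1/2
sum k=0..0:
  [0] +1/1 = 1
S = 1
C² = P²·S² = 1/2 ; C = +0.707107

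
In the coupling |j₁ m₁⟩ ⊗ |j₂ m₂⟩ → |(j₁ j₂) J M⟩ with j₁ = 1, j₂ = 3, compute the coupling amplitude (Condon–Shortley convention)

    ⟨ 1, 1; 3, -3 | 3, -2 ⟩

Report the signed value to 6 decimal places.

triangle: 1!*1!*5!/8! = 120/40320
(j±m)!: 2!*0!*0!*6!*1!*5! = 172800
prefactor² = (2J+1)*Δ*N² = 3600
  k=0: +1/(0!*1!*0!*0!*1!*5!) = 1/120
Σ = 1/120  ⇒  CG² = 3600*1/120² = 1/4
CG = +√(1/4) = +0.500000

+√(1/4) = +0.500000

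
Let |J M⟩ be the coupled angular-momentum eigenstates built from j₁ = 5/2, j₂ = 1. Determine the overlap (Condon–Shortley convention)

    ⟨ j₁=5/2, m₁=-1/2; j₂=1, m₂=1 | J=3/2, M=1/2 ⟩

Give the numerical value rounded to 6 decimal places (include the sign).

√[4·2!3!0!/6! · 2!3!2!0!2!1!] = √(16/5)
  +(−1)^2/∏(2,0,1,0,2,0)! = 1/4  (running 1/4)
⟨..|..⟩ = √(16/5)·(1/4) = +0.447214

+0.447214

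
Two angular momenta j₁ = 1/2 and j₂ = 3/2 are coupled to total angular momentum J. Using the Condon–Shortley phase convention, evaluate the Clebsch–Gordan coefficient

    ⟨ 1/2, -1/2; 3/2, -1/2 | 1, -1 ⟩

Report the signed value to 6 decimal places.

-0.500000

triangle: 1!·0!·2!/4! = 2/24
(j±m)!: 0!·1!·1!·2!·0!·2! = 4
prefactor² = (2J+1)·Δ·N² = 1
  k=1: −1/(1!·0!·0!·0!·0!·2!) = -1/2
Σ = -1/2  ⇒  CG² = 1·(-1/2)² = 1/4
CG = −√(1/4) = -0.500000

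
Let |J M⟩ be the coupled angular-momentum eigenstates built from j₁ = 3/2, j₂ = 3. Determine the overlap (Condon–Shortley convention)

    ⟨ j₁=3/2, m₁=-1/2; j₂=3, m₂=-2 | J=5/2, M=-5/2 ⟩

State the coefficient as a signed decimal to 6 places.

−√(5/14) = -0.597614

triangle: 2!×1!×4!/8! = 48/40320
(j±m)!: 1!×2!×1!×5!×0!×5! = 28800
prefactor² = (2J+1)×Δ×N² = 1440/7
  k=1: −1/(1!×1!×1!×0!×0!×4!) = -1/24
Σ = -1/24  ⇒  CG² = 1440/7×(-1/24)² = 5/14
CG = −√(5/14) = -0.597614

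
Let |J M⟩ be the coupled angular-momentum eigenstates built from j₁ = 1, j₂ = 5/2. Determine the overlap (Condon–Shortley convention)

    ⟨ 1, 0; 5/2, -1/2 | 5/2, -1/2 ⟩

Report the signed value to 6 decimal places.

+√(1/35) ≈ +0.169031

j₁+j₂−J=1  J+j₁−j₂=1  J−j₁+j₂=4  j₁+j₂+J+1=7
(j₁±m₁, j₂±m₂, J±M) = (1,1,2,3,2,3)
P² = 144/35
sum k=0..1:
  [0] +1/4 = 1/4
  [1] −1/6 = -1/6
S = 1/12
C² = P²·S² = 1/35 ; C = +0.169031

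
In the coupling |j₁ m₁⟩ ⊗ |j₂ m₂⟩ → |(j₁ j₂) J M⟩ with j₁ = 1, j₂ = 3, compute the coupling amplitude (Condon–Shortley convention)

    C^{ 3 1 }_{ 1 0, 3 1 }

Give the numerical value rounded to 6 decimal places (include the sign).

triangle: 1!·1!·5!/8! = 120/40320
(j±m)!: 1!·1!·4!·2!·4!·2! = 2304
prefactor² = (2J+1)·Δ·N² = 48
  k=0: +1/(0!·1!·1!·4!·0!·1!) = 1/24
  k=1: −1/(1!·0!·0!·3!·1!·2!) = -1/12
Σ = -1/24  ⇒  CG² = 48·(-1/24)² = 1/12
CG = −√(1/12) = -0.288675

-0.288675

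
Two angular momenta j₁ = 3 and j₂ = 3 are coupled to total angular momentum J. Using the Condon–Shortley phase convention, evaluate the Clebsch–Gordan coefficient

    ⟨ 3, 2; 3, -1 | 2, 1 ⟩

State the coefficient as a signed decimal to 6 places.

triangle: 4!*2!*2!/9! = 96/362880
(j±m)!: 5!*1!*2!*4!*3!*1! = 34560
prefactor² = (2J+1)*Δ*N² = 320/7
  k=0: +1/(0!*4!*1!*2!*1!*0!) = 1/48
  k=1: −1/(1!*3!*0!*1!*2!*1!) = -1/12
Σ = -1/16  ⇒  CG² = 320/7*(-1/16)² = 5/28
CG = −√(5/28) = -0.422577

-0.422577  (= −√(5/28))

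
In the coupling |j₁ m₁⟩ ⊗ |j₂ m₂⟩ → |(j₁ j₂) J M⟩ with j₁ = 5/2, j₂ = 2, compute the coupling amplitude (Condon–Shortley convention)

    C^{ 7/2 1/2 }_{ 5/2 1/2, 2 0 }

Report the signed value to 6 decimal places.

+√(4/105) = +0.195180

√[8·1!4!3!/9! · 3!2!2!2!4!3!] = √(768/35)
  +(−1)^0/∏(0,1,2,2,2,1)! = 1/8  (running 1/8)
  +(−1)^1/∏(1,0,1,1,3,2)! = -1/12  (running 1/24)
⟨..|..⟩ = √(768/35)·(1/24) = +0.195180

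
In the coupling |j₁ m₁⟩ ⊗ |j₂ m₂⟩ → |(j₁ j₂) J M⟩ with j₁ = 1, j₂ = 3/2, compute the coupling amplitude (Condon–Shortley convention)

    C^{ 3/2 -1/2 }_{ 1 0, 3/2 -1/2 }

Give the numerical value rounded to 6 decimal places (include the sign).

+√(1/15) = +0.258199

triangle: 1!*1!*2!/5! = 2/120
(j±m)!: 1!*1!*1!*2!*1!*2! = 4
prefactor² = (2J+1)*Δ*N² = 4/15
  k=0: +1/(0!*1!*1!*1!*0!*1!) = 1
  k=1: −1/(1!*0!*0!*0!*1!*2!) = -1/2
Σ = 1/2  ⇒  CG² = 4/15*1/2² = 1/15
CG = +√(1/15) = +0.258199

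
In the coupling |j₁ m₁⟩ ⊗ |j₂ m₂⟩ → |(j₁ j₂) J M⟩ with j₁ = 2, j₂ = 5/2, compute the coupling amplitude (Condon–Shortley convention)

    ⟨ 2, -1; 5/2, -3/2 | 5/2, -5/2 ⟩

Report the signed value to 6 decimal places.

−√(3/7) = -0.654654

j₁+j₂−J=2  J+j₁−j₂=2  J−j₁+j₂=3  j₁+j₂+J+1=8
(j₁±m₁, j₂±m₂, J±M) = (1,3,1,4,0,5)
P² = 432/7
sum k=1..1:
  [1] −1/12 = -1/12
S = -1/12
C² = P²·S² = 3/7 ; C = -0.654654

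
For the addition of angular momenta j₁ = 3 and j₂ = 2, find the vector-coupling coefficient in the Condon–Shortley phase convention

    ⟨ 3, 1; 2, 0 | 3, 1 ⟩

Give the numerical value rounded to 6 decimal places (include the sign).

triangle: 2!×4!×2!/9! = 96/362880
(j±m)!: 4!×2!×2!×2!×4!×2! = 9216
prefactor² = (2J+1)×Δ×N² = 256/15
  k=0: +1/(0!×2!×2!×2!×2!×0!) = 1/16
  k=1: −1/(1!×1!×1!×1!×3!×1!) = -1/6
  k=2: +1/(2!×0!×0!×0!×4!×2!) = 1/96
Σ = -3/32  ⇒  CG² = 256/15×(-3/32)² = 3/20
CG = −√(3/20) = -0.387298

-0.387298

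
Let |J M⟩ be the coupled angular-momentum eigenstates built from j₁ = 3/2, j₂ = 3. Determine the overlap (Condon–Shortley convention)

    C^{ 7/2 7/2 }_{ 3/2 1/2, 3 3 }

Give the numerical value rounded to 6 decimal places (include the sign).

triangle: 1!×2!×5!/9! = 240/362880
(j±m)!: 2!×1!×6!×0!×7!×0! = 7257600
prefactor² = (2J+1)×Δ×N² = 38400
  k=1: −1/(1!×0!×0!×5!×2!×0!) = -1/240
Σ = -1/240  ⇒  CG² = 38400×(-1/240)² = 2/3
CG = −√(2/3) = -0.816497

−√(2/3) ≈ -0.816497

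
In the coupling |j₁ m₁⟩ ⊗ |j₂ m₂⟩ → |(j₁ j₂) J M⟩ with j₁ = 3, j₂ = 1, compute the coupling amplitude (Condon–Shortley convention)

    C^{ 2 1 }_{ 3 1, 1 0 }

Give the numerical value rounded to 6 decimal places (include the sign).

−√(8/21) = -0.617213

j₁+j₂−J=2  J+j₁−j₂=4  J−j₁+j₂=0  j₁+j₂+J+1=7
(j₁±m₁, j₂±m₂, J±M) = (4,2,1,1,3,1)
P² = 96/7
sum k=1..1:
  [1] −1/6 = -1/6
S = -1/6
C² = P²·S² = 8/21 ; C = -0.617213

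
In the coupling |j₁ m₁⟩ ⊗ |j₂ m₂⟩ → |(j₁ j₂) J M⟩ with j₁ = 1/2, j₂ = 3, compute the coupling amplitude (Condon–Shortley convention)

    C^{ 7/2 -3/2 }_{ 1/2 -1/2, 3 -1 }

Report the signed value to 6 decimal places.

+√(5/7) ≈ +0.845154

triangle: 0!·1!·6!/8! = 720/40320
(j±m)!: 0!·1!·2!·4!·2!·5! = 11520
prefactor² = (2J+1)·Δ·N² = 11520/7
  k=0: +1/(0!·0!·1!·2!·0!·4!) = 1/48
Σ = 1/48  ⇒  CG² = 11520/7·1/48² = 5/7
CG = +√(5/7) = +0.845154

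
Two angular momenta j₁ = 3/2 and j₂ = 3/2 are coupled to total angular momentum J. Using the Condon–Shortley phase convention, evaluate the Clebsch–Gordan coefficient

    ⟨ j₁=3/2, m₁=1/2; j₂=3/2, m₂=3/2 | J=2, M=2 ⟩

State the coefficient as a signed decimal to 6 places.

√[5·1!2!2!/6! · 2!1!3!0!4!0!] = √(8)
  +(−1)^1/∏(1,0,0,2,2,0)! = -1/4  (running -1/4)
⟨..|..⟩ = √(8)·(-1/4) = -0.707107

-0.707107  (= −√(1/2))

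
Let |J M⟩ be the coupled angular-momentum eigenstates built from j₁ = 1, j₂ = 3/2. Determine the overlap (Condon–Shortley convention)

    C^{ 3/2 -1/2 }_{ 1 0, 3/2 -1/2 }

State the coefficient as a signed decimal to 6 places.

triangle: 1!×1!×2!/5! = 2/120
(j±m)!: 1!×1!×1!×2!×1!×2! = 4
prefactor² = (2J+1)×Δ×N² = 4/15
  k=0: +1/(0!×1!×1!×1!×0!×1!) = 1
  k=1: −1/(1!×0!×0!×0!×1!×2!) = -1/2
Σ = 1/2  ⇒  CG² = 4/15×1/2² = 1/15
CG = +√(1/15) = +0.258199

+√(1/15) ≈ +0.258199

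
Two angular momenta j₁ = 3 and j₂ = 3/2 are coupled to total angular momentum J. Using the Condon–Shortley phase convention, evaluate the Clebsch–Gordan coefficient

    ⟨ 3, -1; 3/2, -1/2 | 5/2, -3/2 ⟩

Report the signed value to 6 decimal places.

j₁+j₂−J=2  J+j₁−j₂=4  J−j₁+j₂=1  j₁+j₂+J+1=8
(j₁±m₁, j₂±m₂, J±M) = (2,4,1,2,1,4)
P² = 576/35
sum k=0..1:
  [0] +1/48 = 1/48
  [1] −1/6 = -1/6
S = -7/48
C² = P²·S² = 7/20 ; C = -0.591608

−√(7/20) = -0.591608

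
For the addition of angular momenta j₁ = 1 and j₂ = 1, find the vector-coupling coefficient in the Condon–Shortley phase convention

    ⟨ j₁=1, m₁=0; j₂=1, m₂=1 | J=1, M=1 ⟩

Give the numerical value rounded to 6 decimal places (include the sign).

√[3·1!1!1!/4! · 1!1!2!0!2!0!] = √(1/2)
  +(−1)^1/∏(1,0,0,1,1,0)! = -1  (running -1)
⟨..|..⟩ = √(1/2)·(-1) = -0.707107

-0.707107  (= −√(1/2))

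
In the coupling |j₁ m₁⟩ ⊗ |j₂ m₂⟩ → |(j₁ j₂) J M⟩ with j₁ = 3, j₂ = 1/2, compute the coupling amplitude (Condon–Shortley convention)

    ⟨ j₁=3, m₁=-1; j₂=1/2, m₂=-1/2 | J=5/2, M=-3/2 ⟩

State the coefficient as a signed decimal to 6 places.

+0.534522  (= +√(2/7))

√[6·1!5!0!/7! · 2!4!0!1!1!4!] = √(1152/7)
  +(−1)^0/∏(0,1,4,0,1,0)! = 1/24  (running 1/24)
⟨..|..⟩ = √(1152/7)·(1/24) = +0.534522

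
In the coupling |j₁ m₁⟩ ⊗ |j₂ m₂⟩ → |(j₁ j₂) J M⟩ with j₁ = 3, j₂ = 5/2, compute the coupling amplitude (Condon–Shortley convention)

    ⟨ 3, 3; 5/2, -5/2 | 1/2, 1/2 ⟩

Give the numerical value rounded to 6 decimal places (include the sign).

j₁+j₂−J=5  J+j₁−j₂=1  J−j₁+j₂=0  j₁+j₂+J+1=7
(j₁±m₁, j₂±m₂, J±M) = (6,0,0,5,1,0)
P² = 28800/7
sum k=0..0:
  [0] +1/120 = 1/120
S = 1/120
C² = P²·S² = 2/7 ; C = +0.534522

+0.534522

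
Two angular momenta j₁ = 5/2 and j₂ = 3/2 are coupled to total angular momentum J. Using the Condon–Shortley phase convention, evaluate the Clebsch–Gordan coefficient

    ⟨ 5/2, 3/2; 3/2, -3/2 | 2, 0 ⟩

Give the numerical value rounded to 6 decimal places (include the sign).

√[5·2!3!1!/7! · 4!1!0!3!2!2!] = √(48/7)
  +(−1)^0/∏(0,2,1,0,2,1)! = 1/4  (running 1/4)
⟨..|..⟩ = √(48/7)·(1/4) = +0.654654

+√(3/7) ≈ +0.654654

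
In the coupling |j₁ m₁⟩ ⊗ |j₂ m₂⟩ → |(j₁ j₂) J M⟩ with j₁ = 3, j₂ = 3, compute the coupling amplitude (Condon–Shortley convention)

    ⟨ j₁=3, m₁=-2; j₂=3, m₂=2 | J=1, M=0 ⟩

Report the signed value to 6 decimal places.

+√(1/7) = +0.377964

j₁+j₂−J=5  J+j₁−j₂=1  J−j₁+j₂=1  j₁+j₂+J+1=8
(j₁±m₁, j₂±m₂, J±M) = (1,5,5,1,1,1)
P² = 900/7
sum k=4..5:
  [4] +1/24 = 1/24
  [5] −1/120 = -1/120
S = 1/30
C² = P²·S² = 1/7 ; C = +0.377964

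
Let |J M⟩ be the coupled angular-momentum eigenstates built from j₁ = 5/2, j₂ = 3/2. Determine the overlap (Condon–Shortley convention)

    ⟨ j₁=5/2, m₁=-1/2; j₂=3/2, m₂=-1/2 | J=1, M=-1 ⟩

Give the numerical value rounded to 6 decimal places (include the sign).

-0.387298  (= −√(3/20))

triangle: 3!×2!×0!/6! = 12/720
(j±m)!: 2!×3!×1!×2!×0!×2! = 48
prefactor² = (2J+1)×Δ×N² = 12/5
  k=1: −1/(1!×2!×2!×0!×0!×0!) = -1/4
Σ = -1/4  ⇒  CG² = 12/5×(-1/4)² = 3/20
CG = −√(3/20) = -0.387298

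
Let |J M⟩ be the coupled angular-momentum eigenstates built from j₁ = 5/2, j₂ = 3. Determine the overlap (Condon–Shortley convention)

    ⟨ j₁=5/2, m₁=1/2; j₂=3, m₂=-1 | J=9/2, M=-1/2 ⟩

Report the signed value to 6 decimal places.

√[10·1!4!5!/11! · 3!2!2!4!4!5!] = √(92160/77)
  +(−1)^0/∏(0,1,2,2,2,3)! = 1/48  (running 1/48)
  +(−1)^1/∏(1,0,1,1,3,4)! = -1/144  (running 1/72)
⟨..|..⟩ = √(92160/77)·(1/72) = +0.480500

+0.480500  (= +√(160/693))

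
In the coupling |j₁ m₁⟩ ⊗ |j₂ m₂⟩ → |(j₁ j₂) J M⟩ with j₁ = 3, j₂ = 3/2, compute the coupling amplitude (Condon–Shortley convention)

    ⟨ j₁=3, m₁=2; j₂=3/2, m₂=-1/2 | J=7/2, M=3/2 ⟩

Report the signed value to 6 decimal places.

+√(3/7) = +0.654654

triangle: 1!·5!·2!/9! = 240/362880
(j±m)!: 5!·1!·1!·2!·5!·2! = 57600
prefactor² = (2J+1)·Δ·N² = 6400/21
  k=0: +1/(0!·1!·1!·1!·4!·1!) = 1/24
  k=1: −1/(1!·0!·0!·0!·5!·2!) = -1/240
Σ = 3/80  ⇒  CG² = 6400/21·3/80² = 3/7
CG = +√(3/7) = +0.654654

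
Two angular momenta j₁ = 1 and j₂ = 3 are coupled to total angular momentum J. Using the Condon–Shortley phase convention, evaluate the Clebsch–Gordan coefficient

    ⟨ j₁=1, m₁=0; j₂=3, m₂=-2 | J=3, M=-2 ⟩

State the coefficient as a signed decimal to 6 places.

+√(1/3) = +0.577350

j₁+j₂−J=1  J+j₁−j₂=1  J−j₁+j₂=5  j₁+j₂+J+1=8
(j₁±m₁, j₂±m₂, J±M) = (1,1,1,5,1,5)
P² = 300
sum k=0..1:
  [0] +1/24 = 1/24
  [1] −1/120 = -1/120
S = 1/30
C² = P²·S² = 1/3 ; C = +0.577350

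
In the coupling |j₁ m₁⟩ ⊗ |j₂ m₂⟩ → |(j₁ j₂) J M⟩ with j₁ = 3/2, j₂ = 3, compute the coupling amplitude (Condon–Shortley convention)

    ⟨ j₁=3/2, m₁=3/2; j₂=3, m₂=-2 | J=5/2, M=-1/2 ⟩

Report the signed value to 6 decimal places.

√[6·2!1!4!/8! · 3!0!1!5!2!3!] = √(432/7)
  +(−1)^0/∏(0,2,0,1,1,3)! = 1/12  (running 1/12)
⟨..|..⟩ = √(432/7)·(1/12) = +0.654654

+0.654654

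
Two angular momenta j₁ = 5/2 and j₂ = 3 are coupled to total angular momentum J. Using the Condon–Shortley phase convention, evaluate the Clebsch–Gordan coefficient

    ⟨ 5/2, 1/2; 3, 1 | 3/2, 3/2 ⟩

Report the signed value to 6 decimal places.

+0.507093  (= +√(9/35))

triangle: 4!×1!×2!/8! = 48/40320
(j±m)!: 3!×2!×4!×2!×3!×0! = 3456
prefactor² = (2J+1)×Δ×N² = 576/35
  k=2: +1/(2!×2!×0!×2!×1!×0!) = 1/8
Σ = 1/8  ⇒  CG² = 576/35×1/8² = 9/35
CG = +√(9/35) = +0.507093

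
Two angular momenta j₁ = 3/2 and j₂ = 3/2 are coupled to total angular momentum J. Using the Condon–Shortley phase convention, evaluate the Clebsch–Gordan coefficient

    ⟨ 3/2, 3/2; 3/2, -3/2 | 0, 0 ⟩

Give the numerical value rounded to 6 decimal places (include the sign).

j₁+j₂−J=3  J+j₁−j₂=0  J−j₁+j₂=0  j₁+j₂+J+1=4
(j₁±m₁, j₂±m₂, J±M) = (3,0,0,3,0,0)
P² = 9
sum k=0..0:
  [0] +1/6 = 1/6
S = 1/6
C² = P²·S² = 1/4 ; C = +0.500000

+0.500000  (= +√(1/4))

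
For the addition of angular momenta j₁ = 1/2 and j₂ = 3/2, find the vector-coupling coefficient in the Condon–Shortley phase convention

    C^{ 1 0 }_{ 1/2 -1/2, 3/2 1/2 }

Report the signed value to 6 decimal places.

j₁+j₂−J=1  J+j₁−j₂=0  J−j₁+j₂=2  j₁+j₂+J+1=4
(j₁±m₁, j₂±m₂, J±M) = (0,1,2,1,1,1)
P² = 1/2
sum k=1..1:
  [1] −1/1 = -1
S = -1
C² = P²·S² = 1/2 ; C = -0.707107

-0.707107  (= −√(1/2))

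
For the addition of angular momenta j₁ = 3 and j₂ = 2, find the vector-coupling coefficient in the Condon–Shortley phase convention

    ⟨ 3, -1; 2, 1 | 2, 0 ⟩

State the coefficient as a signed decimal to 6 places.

+0.377964

triangle: 3!*3!*1!/8! = 36/40320
(j±m)!: 2!*4!*3!*1!*2!*2! = 1152
prefactor² = (2J+1)*Δ*N² = 36/7
  k=2: +1/(2!*1!*2!*1!*1!*0!) = 1/4
  k=3: −1/(3!*0!*1!*0!*2!*1!) = -1/12
Σ = 1/6  ⇒  CG² = 36/7*1/6² = 1/7
CG = +√(1/7) = +0.377964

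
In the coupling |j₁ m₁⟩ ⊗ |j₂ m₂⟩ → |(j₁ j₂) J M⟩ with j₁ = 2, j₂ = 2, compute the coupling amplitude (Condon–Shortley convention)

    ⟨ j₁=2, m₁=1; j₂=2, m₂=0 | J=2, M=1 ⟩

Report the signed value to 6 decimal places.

−√(1/14) = -0.267261

√[5·2!2!2!/7! · 3!1!2!2!3!1!] = √(8/7)
  +(−1)^0/∏(0,2,1,2,1,0)! = 1/4  (running 1/4)
  +(−1)^1/∏(1,1,0,1,2,1)! = -1/2  (running -1/4)
⟨..|..⟩ = √(8/7)·(-1/4) = -0.267261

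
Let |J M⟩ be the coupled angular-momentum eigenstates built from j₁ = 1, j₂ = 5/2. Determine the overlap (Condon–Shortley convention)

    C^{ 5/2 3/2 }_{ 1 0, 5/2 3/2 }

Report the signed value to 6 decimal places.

−√(9/35) ≈ -0.507093

triangle: 1!·1!·4!/7! = 24/5040
(j±m)!: 1!·1!·4!·1!·4!·1! = 576
prefactor² = (2J+1)·Δ·N² = 576/35
  k=0: +1/(0!·1!·1!·4!·0!·0!) = 1/24
  k=1: −1/(1!·0!·0!·3!·1!·1!) = -1/6
Σ = -1/8  ⇒  CG² = 576/35·(-1/8)² = 9/35
CG = −√(9/35) = -0.507093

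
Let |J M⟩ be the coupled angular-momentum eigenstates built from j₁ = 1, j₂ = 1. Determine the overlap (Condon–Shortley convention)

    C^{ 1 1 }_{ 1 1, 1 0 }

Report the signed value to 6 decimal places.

+√(1/2) = +0.707107

j₁+j₂−J=1  J+j₁−j₂=1  J−j₁+j₂=1  j₁+j₂+J+1=4
(j₁±m₁, j₂±m₂, J±M) = (2,0,1,1,2,0)
P² = 1/2
sum k=0..0:
  [0] +1/1 = 1
S = 1
C² = P²·S² = 1/2 ; C = +0.707107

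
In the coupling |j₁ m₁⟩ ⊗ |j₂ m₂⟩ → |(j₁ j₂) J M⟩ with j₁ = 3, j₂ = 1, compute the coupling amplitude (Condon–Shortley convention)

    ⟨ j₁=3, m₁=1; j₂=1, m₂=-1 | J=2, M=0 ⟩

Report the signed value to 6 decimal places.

j₁+j₂−J=2  J+j₁−j₂=4  J−j₁+j₂=0  j₁+j₂+J+1=7
(j₁±m₁, j₂±m₂, J±M) = (4,2,0,2,2,2)
P² = 128/7
sum k=0..0:
  [0] +1/8 = 1/8
S = 1/8
C² = P²·S² = 2/7 ; C = +0.534522

+√(2/7) ≈ +0.534522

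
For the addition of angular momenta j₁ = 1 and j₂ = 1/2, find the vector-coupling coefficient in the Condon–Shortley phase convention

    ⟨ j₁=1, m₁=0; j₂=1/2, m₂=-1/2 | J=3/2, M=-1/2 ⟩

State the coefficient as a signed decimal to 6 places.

√[4·0!2!1!/4! · 1!1!0!1!1!2!] = √(2/3)
  +(−1)^0/∏(0,0,1,0,1,1)! = 1  (running 1)
⟨..|..⟩ = √(2/3)·(1) = +0.816497

+0.816497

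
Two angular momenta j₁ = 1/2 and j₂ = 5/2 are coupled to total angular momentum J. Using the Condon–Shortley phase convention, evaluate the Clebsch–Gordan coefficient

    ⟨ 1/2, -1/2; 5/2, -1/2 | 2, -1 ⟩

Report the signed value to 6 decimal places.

−√(1/3) = -0.577350

j₁+j₂−J=1  J+j₁−j₂=0  J−j₁+j₂=4  j₁+j₂+J+1=6
(j₁±m₁, j₂±m₂, J±M) = (0,1,2,3,1,3)
P² = 12
sum k=1..1:
  [1] −1/6 = -1/6
S = -1/6
C² = P²·S² = 1/3 ; C = -0.577350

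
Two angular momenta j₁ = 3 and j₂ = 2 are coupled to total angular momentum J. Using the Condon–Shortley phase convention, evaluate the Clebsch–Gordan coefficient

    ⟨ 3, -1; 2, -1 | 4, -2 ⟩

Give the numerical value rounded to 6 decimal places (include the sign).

triangle: 1!*5!*3!/10! = 720/3628800
(j±m)!: 2!*4!*1!*3!*2!*6! = 414720
prefactor² = (2J+1)*Δ*N² = 5184/7
  k=0: +1/(0!*1!*4!*1!*1!*2!) = 1/48
  k=1: −1/(1!*0!*3!*0!*2!*3!) = -1/72
Σ = 1/144  ⇒  CG² = 5184/7*1/144² = 1/28
CG = +√(1/28) = +0.188982

+0.188982  (= +√(1/28))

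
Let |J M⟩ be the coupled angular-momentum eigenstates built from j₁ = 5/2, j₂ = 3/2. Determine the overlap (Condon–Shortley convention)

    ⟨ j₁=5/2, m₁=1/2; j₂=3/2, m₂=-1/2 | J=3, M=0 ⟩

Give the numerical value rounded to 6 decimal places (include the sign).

+0.447214

j₁+j₂−J=1  J+j₁−j₂=4  J−j₁+j₂=2  j₁+j₂+J+1=8
(j₁±m₁, j₂±m₂, J±M) = (3,2,1,2,3,3)
P² = 36/5
sum k=0..1:
  [0] +1/4 = 1/4
  [1] −1/12 = -1/12
S = 1/6
C² = P²·S² = 1/5 ; C = +0.447214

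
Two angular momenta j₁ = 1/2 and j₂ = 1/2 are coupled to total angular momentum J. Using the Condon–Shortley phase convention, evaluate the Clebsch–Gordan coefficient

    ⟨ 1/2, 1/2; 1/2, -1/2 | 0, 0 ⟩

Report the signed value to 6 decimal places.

triangle: 1!×0!×0!/2! = 1/2
(j±m)!: 1!×0!×0!×1!×0!×0! = 1
prefactor² = (2J+1)×Δ×N² = 1/2
  k=0: +1/(0!×1!×0!×0!×0!×0!) = 1
Σ = 1  ⇒  CG² = 1/2×1² = 1/2
CG = +√(1/2) = +0.707107

+0.707107  (= +√(1/2))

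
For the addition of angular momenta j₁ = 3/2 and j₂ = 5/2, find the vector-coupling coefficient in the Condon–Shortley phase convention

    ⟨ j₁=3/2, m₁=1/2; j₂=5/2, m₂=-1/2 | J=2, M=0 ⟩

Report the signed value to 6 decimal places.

−√(1/14) = -0.267261

triangle: 2!·1!·3!/7! = 12/5040
(j±m)!: 2!·1!·2!·3!·2!·2! = 96
prefactor² = (2J+1)·Δ·N² = 8/7
  k=0: +1/(0!·2!·1!·2!·0!·1!) = 1/4
  k=1: −1/(1!·1!·0!·1!·1!·2!) = -1/2
Σ = -1/4  ⇒  CG² = 8/7·(-1/4)² = 1/14
CG = −√(1/14) = -0.267261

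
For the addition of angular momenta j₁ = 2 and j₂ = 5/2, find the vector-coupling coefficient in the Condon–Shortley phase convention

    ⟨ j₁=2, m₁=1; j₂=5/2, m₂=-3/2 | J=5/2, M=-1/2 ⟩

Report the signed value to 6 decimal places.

+√(6/35) = +0.414039

√[6·2!2!3!/8! · 3!1!1!4!2!3!] = √(216/35)
  +(−1)^0/∏(0,2,1,1,1,2)! = 1/4  (running 1/4)
  +(−1)^1/∏(1,1,0,0,2,3)! = -1/12  (running 1/6)
⟨..|..⟩ = √(216/35)·(1/6) = +0.414039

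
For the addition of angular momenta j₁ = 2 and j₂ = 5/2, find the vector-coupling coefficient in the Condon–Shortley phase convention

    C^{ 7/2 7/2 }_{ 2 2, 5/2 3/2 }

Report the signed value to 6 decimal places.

+√(4/9) = +0.666667

√[8·1!3!4!/9! · 4!0!4!1!7!0!] = √(9216)
  +(−1)^0/∏(0,1,0,4,3,0)! = 1/144  (running 1/144)
⟨..|..⟩ = √(9216)·(1/144) = +0.666667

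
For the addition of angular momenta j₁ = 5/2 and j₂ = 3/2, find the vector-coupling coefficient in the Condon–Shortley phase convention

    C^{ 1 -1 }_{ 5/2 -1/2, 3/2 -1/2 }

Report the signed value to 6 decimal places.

−√(3/20) ≈ -0.387298

√[3·3!2!0!/6! · 2!3!1!2!0!2!] = √(12/5)
  +(−1)^1/∏(1,2,2,0,0,0)! = -1/4  (running -1/4)
⟨..|..⟩ = √(12/5)·(-1/4) = -0.387298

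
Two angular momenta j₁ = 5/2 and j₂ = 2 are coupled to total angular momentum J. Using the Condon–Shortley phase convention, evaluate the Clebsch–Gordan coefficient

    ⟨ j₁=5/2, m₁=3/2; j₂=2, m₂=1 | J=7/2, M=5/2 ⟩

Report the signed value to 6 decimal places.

j₁+j₂−J=1  J+j₁−j₂=4  J−j₁+j₂=3  j₁+j₂+J+1=9
(j₁±m₁, j₂±m₂, J±M) = (4,1,3,1,6,1)
P² = 2304/7
sum k=0..1:
  [0] +1/36 = 1/36
  [1] −1/48 = -1/48
S = 1/144
C² = P²·S² = 1/63 ; C = +0.125988

+0.125988  (= +√(1/63))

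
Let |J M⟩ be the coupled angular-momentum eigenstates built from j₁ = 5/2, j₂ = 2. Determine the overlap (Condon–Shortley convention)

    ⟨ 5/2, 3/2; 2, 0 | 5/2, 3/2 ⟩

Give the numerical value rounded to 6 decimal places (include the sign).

−√(1/70) = -0.119523

√[6·2!3!2!/8! · 4!1!2!2!4!1!] = √(288/35)
  +(−1)^0/∏(0,2,1,2,2,0)! = 1/8  (running 1/8)
  +(−1)^1/∏(1,1,0,1,3,1)! = -1/6  (running -1/24)
⟨..|..⟩ = √(288/35)·(-1/24) = -0.119523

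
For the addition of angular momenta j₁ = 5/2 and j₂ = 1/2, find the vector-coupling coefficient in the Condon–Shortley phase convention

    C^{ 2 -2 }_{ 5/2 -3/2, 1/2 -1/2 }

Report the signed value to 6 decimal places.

+0.408248  (= +√(1/6))

√[5·1!4!0!/6! · 1!4!0!1!0!4!] = √(96)
  +(−1)^0/∏(0,1,4,0,0,0)! = 1/24  (running 1/24)
⟨..|..⟩ = √(96)·(1/24) = +0.408248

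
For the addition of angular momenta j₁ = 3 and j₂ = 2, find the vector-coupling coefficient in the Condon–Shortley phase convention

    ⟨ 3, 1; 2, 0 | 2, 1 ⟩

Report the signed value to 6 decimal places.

−√(1/7) ≈ -0.377964

triangle: 3!*3!*1!/8! = 36/40320
(j±m)!: 4!*2!*2!*2!*3!*1! = 1152
prefactor² = (2J+1)*Δ*N² = 36/7
  k=1: −1/(1!*2!*1!*1!*2!*0!) = -1/4
  k=2: +1/(2!*1!*0!*0!*3!*1!) = 1/12
Σ = -1/6  ⇒  CG² = 36/7*(-1/6)² = 1/7
CG = −√(1/7) = -0.377964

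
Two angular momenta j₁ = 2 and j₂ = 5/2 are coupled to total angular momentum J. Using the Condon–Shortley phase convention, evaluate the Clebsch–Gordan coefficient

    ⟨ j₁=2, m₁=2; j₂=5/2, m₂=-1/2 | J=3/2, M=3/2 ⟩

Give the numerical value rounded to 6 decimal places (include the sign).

+0.338062

√[4·3!1!2!/7! · 4!0!2!3!3!0!] = √(576/35)
  +(−1)^0/∏(0,3,0,2,1,0)! = 1/12  (running 1/12)
⟨..|..⟩ = √(576/35)·(1/12) = +0.338062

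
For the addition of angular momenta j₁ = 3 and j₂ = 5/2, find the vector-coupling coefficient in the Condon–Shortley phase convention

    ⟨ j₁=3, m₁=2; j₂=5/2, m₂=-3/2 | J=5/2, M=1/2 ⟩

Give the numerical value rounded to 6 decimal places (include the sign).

triangle: 3!*3!*2!/9! = 72/362880
(j±m)!: 5!*1!*1!*4!*3!*2! = 34560
prefactor² = (2J+1)*Δ*N² = 288/7
  k=0: +1/(0!*3!*1!*1!*2!*1!) = 1/12
  k=1: −1/(1!*2!*0!*0!*3!*2!) = -1/24
Σ = 1/24  ⇒  CG² = 288/7*1/24² = 1/14
CG = +√(1/14) = +0.267261

+0.267261  (= +√(1/14))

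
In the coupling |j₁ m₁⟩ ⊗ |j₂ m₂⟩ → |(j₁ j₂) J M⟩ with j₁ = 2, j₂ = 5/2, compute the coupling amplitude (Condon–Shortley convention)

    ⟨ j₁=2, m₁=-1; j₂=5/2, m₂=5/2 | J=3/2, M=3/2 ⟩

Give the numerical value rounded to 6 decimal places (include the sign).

-0.534522  (= −√(2/7))

j₁+j₂−J=3  J+j₁−j₂=1  J−j₁+j₂=2  j₁+j₂+J+1=7
(j₁±m₁, j₂±m₂, J±M) = (1,3,5,0,3,0)
P² = 288/7
sum k=3..3:
  [3] −1/12 = -1/12
S = -1/12
C² = P²·S² = 2/7 ; C = -0.534522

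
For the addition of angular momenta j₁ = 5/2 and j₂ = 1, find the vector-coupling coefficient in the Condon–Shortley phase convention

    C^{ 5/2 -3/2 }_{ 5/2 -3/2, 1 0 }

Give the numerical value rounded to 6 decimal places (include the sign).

√[6·1!4!1!/7! · 1!4!1!1!1!4!] = √(576/35)
  +(−1)^0/∏(0,1,4,1,0,0)! = 1/24  (running 1/24)
  +(−1)^1/∏(1,0,3,0,1,1)! = -1/6  (running -1/8)
⟨..|..⟩ = √(576/35)·(-1/8) = -0.507093

−√(9/35) = -0.507093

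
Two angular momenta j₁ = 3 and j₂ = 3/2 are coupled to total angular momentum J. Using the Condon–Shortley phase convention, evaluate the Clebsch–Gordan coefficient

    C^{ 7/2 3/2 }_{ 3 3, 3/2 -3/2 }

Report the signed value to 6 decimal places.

+√(2/21) = +0.308607

√[8·1!5!2!/9! · 6!0!0!3!5!2!] = √(38400/7)
  +(−1)^0/∏(0,1,0,0,5,2)! = 1/240  (running 1/240)
⟨..|..⟩ = √(38400/7)·(1/240) = +0.308607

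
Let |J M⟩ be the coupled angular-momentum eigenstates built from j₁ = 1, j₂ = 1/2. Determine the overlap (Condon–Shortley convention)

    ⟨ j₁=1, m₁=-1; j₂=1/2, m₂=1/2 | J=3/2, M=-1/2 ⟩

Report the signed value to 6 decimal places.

+0.577350

triangle: 0!*2!*1!/4! = 2/24
(j±m)!: 0!*2!*1!*0!*1!*2! = 4
prefactor² = (2J+1)*Δ*N² = 4/3
  k=0: +1/(0!*0!*2!*1!*0!*0!) = 1/2
Σ = 1/2  ⇒  CG² = 4/3*1/2² = 1/3
CG = +√(1/3) = +0.577350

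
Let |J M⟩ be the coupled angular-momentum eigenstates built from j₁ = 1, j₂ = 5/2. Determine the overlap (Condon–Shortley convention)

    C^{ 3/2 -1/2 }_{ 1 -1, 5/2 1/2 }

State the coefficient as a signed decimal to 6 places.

triangle: 2!*0!*3!/6! = 12/720
(j±m)!: 0!*2!*3!*2!*1!*2! = 48
prefactor² = (2J+1)*Δ*N² = 16/5
  k=2: +1/(2!*0!*0!*1!*0!*2!) = 1/4
Σ = 1/4  ⇒  CG² = 16/5*1/4² = 1/5
CG = +√(1/5) = +0.447214

+0.447214  (= +√(1/5))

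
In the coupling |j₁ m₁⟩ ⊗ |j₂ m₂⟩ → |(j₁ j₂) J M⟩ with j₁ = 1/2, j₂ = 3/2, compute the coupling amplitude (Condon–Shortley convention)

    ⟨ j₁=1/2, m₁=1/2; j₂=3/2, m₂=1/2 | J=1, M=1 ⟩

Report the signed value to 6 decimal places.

+0.500000  (= +√(1/4))

√[3·1!0!2!/4! · 1!0!2!1!2!0!] = √(1)
  +(−1)^0/∏(0,1,0,2,0,0)! = 1/2  (running 1/2)
⟨..|..⟩ = √(1)·(1/2) = +0.500000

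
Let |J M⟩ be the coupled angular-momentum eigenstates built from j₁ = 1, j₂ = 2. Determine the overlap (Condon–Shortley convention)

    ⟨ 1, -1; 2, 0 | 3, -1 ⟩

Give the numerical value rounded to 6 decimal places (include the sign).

j₁+j₂−J=0  J+j₁−j₂=2  J−j₁+j₂=4  j₁+j₂+J+1=7
(j₁±m₁, j₂±m₂, J±M) = (0,2,2,2,2,4)
P² = 128/5
sum k=0..0:
  [0] +1/8 = 1/8
S = 1/8
C² = P²·S² = 2/5 ; C = +0.632456

+0.632456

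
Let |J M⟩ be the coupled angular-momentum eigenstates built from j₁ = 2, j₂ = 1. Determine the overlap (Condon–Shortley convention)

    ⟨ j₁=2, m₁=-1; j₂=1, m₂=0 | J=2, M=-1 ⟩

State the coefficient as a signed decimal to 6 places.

j₁+j₂−J=1  J+j₁−j₂=3  J−j₁+j₂=1  j₁+j₂+J+1=6
(j₁±m₁, j₂±m₂, J±M) = (1,3,1,1,1,3)
P² = 3/2
sum k=0..1:
  [0] +1/6 = 1/6
  [1] −1/2 = -1/2
S = -1/3
C² = P²·S² = 1/6 ; C = -0.408248

-0.408248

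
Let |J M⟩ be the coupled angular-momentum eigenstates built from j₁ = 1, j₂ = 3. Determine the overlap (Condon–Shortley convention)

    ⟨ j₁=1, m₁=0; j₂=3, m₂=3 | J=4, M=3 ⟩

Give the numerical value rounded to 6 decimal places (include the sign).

+0.500000

√[9·0!2!6!/9! · 1!1!6!0!7!1!] = √(129600)
  +(−1)^0/∏(0,0,1,6,1,0)! = 1/720  (running 1/720)
⟨..|..⟩ = √(129600)·(1/720) = +0.500000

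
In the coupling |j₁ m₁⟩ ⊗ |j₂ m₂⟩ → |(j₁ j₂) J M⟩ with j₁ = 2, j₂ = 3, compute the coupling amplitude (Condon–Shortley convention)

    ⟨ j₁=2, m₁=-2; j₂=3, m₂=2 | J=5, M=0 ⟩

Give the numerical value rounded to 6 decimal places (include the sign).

√[11·0!4!6!/11! · 0!4!5!1!5!5!] = √(1382400/7)
  +(−1)^0/∏(0,0,4,5,0,1)! = 1/2880  (running 1/2880)
⟨..|..⟩ = √(1382400/7)·(1/2880) = +0.154303

+0.154303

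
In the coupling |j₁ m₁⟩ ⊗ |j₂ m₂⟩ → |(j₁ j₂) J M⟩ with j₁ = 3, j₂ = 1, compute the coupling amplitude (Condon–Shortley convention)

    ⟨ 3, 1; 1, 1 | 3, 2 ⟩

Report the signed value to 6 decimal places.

√[7·1!5!1!/8! · 4!2!2!0!5!1!] = √(240)
  +(−1)^1/∏(1,0,1,1,4,0)! = -1/24  (running -1/24)
⟨..|..⟩ = √(240)·(-1/24) = -0.645497

-0.645497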